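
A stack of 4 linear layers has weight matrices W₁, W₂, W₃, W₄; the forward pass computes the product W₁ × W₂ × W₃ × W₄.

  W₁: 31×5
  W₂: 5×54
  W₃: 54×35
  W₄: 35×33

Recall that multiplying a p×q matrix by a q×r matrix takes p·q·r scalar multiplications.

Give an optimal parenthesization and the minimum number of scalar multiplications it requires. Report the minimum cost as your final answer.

20340

Adjacent pairs: W₁W₂ = 31·5·54 = 8370; W₂W₃ = 5·54·35 = 9450; W₃W₄ = 54·35·33 = 62370.
Length 3: W₁..W₃: k=1: 0+9450+31·5·35=14875; k=2: 8370+0+31·54·35=66960 → min 14875 | W₂..W₄: k=2: 0+62370+5·54·33=71280; k=3: 9450+0+5·35·33=15225 → min 15225.
Length 4: W₁..W₄: k=1: 0+15225+31·5·33=20340; k=2: 8370+62370+31·54·33=125982; k=3: 14875+0+31·35·33=50680 → min 20340.
Optimal parenthesization: (W₁ × ((W₂ × W₃) × W₄)) with cost 20340.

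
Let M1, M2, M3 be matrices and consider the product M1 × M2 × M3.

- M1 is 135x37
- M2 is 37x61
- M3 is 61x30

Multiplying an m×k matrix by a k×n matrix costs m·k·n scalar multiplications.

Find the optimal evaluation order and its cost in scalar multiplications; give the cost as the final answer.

(M1 × (M2 × M3)): cost 217560.
((M1 × M2) × M3): cost 551745.
Optimal: (M1 × (M2 × M3)) with cost 217560.

217560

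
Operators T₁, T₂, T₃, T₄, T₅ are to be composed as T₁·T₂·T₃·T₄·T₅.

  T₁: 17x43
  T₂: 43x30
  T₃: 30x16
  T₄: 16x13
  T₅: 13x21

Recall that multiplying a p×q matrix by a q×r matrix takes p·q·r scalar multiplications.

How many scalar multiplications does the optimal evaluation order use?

37154

Adjacent pairs: T₁T₂ = 17·43·30 = 21930; T₂T₃ = 43·30·16 = 20640; T₃T₄ = 30·16·13 = 6240; T₄T₅ = 16·13·21 = 4368.
Length 3: T₁..T₃: k=1: 0+20640+17·43·16=32336; k=2: 21930+0+17·30·16=30090 → min 30090 | T₂..T₄: k=2: 0+6240+43·30·13=23010; k=3: 20640+0+43·16·13=29584 → min 23010 | T₃..T₅: k=3: 0+4368+30·16·21=14448; k=4: 6240+0+30·13·21=14430 → min 14430.
Length 4: T₁..T₄: k=1: 0+23010+17·43·13=32513; k=2: 21930+6240+17·30·13=34800; k=3: 30090+0+17·16·13=33626 → min 32513 | T₂..T₅: k=2: 0+14430+43·30·21=41520; k=3: 20640+4368+43·16·21=39456; k=4: 23010+0+43·13·21=34749 → min 34749.
Length 5: T₁..T₅: k=1: 0+34749+17·43·21=50100; k=2: 21930+14430+17·30·21=47070; k=3: 30090+4368+17·16·21=40170; k=4: 32513+0+17·13·21=37154 → min 37154.
Optimal order: ((T₁·(T₂·(T₃·T₄)))·T₅) with cost 37154.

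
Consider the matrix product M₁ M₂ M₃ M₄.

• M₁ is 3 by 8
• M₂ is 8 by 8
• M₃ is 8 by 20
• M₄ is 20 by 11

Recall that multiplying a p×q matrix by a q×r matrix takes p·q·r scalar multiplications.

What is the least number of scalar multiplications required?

Adjacent pairs: M₁M₂ = 3·8·8 = 192; M₂M₃ = 8·8·20 = 1280; M₃M₄ = 8·20·11 = 1760.
Length 3: M₁..M₃: k=1: 0+1280+3·8·20=1760; k=2: 192+0+3·8·20=672 → min 672 | M₂..M₄: k=2: 0+1760+8·8·11=2464; k=3: 1280+0+8·20·11=3040 → min 2464.
Length 4: M₁..M₄: k=1: 0+2464+3·8·11=2728; k=2: 192+1760+3·8·11=2216; k=3: 672+0+3·20·11=1332 → min 1332.
Optimal order: (((M₁ M₂) M₃) M₄) with cost 1332.

1332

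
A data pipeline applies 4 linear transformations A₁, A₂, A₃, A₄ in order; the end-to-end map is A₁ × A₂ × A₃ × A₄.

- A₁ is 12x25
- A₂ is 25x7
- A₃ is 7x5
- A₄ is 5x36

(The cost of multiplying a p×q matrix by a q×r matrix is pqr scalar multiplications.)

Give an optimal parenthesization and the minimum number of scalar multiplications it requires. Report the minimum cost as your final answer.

Adjacent pairs: A₁A₂ = 12·25·7 = 2100; A₂A₃ = 25·7·5 = 875; A₃A₄ = 7·5·36 = 1260.
Length 3: A₁..A₃: k=1: 0+875+12·25·5=2375; k=2: 2100+0+12·7·5=2520 → min 2375 | A₂..A₄: k=2: 0+1260+25·7·36=7560; k=3: 875+0+25·5·36=5375 → min 5375.
Length 4: A₁..A₄: k=1: 0+5375+12·25·36=16175; k=2: 2100+1260+12·7·36=6384; k=3: 2375+0+12·5·36=4535 → min 4535.
Optimal parenthesization: ((A₁ × (A₂ × A₃)) × A₄) with cost 4535.

4535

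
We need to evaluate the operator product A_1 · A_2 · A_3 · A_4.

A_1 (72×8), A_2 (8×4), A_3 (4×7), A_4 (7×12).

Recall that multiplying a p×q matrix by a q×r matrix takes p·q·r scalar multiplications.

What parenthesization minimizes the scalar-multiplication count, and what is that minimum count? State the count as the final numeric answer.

6096

Adjacent pairs: A_1A_2 = 72·8·4 = 2304; A_2A_3 = 8·4·7 = 224; A_3A_4 = 4·7·12 = 336.
Length 3: A_1..A_3: k=1: 0+224+72·8·7=4256; k=2: 2304+0+72·4·7=4320 → min 4256 | A_2..A_4: k=2: 0+336+8·4·12=720; k=3: 224+0+8·7·12=896 → min 720.
Length 4: A_1..A_4: k=1: 0+720+72·8·12=7632; k=2: 2304+336+72·4·12=6096; k=3: 4256+0+72·7·12=10304 → min 6096.
Optimal parenthesization: ((A_1 · A_2) · (A_3 · A_4)) with cost 6096.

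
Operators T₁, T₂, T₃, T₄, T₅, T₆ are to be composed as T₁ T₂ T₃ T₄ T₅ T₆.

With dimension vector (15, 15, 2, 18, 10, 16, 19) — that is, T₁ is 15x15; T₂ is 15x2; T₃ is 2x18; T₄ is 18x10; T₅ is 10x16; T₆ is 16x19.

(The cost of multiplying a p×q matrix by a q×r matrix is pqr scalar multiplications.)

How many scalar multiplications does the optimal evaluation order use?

Adjacent pairs: T₁T₂ = 15·15·2 = 450; T₂T₃ = 15·2·18 = 540; T₃T₄ = 2·18·10 = 360; T₄T₅ = 18·10·16 = 2880; T₅T₆ = 10·16·19 = 3040.
Length 3: T₁..T₃: k=1: 0+540+15·15·18=4590; k=2: 450+0+15·2·18=990 → min 990 | T₂..T₄: k=2: 0+360+15·2·10=660; k=3: 540+0+15·18·10=3240 → min 660 | T₃..T₅: k=3: 0+2880+2·18·16=3456; k=4: 360+0+2·10·16=680 → min 680 | T₄..T₆: k=4: 0+3040+18·10·19=6460; k=5: 2880+0+18·16·19=8352 → min 6460.
Length 4: T₁..T₄: k=1: 0+660+15·15·10=2910; k=2: 450+360+15·2·10=1110; k=3: 990+0+15·18·10=3690 → min 1110 | T₂..T₅: k=2: 0+680+15·2·16=1160; k=3: 540+2880+15·18·16=7740; k=4: 660+0+15·10·16=3060 → min 1160 | T₃..T₆: k=3: 0+6460+2·18·19=7144; k=4: 360+3040+2·10·19=3780; k=5: 680+0+2·16·19=1288 → min 1288.
Length 5: T₁..T₅: k=1: 0+1160+15·15·16=4760; k=2: 450+680+15·2·16=1610; k=3: 990+2880+15·18·16=8190; k=4: 1110+0+15·10·16=3510 → min 1610 | T₂..T₆: k=2: 0+1288+15·2·19=1858; k=3: 540+6460+15·18·19=12130; k=4: 660+3040+15·10·19=6550; k=5: 1160+0+15·16·19=5720 → min 1858.
Length 6: T₁..T₆: k=1: 0+1858+15·15·19=6133; k=2: 450+1288+15·2·19=2308; k=3: 990+6460+15·18·19=12580; k=4: 1110+3040+15·10·19=7000; k=5: 1610+0+15·16·19=6170 → min 2308.
Optimal order: ((T₁ T₂) (((T₃ T₄) T₅) T₆)) with cost 2308.

2308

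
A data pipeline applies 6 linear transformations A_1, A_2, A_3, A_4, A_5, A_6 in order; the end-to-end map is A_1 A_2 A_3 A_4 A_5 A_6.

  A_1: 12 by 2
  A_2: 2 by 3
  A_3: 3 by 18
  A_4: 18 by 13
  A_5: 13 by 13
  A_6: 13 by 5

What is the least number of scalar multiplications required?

1164

Adjacent pairs: A_1A_2 = 12·2·3 = 72; A_2A_3 = 2·3·18 = 108; A_3A_4 = 3·18·13 = 702; A_4A_5 = 18·13·13 = 3042; A_5A_6 = 13·13·5 = 845.
Length 3: A_1..A_3: k=1: 0+108+12·2·18=540; k=2: 72+0+12·3·18=720 → min 540 | A_2..A_4: k=2: 0+702+2·3·13=780; k=3: 108+0+2·18·13=576 → min 576 | A_3..A_5: k=3: 0+3042+3·18·13=3744; k=4: 702+0+3·13·13=1209 → min 1209 | A_4..A_6: k=4: 0+845+18·13·5=2015; k=5: 3042+0+18·13·5=4212 → min 2015.
Length 4: A_1..A_4: k=1: 0+576+12·2·13=888; k=2: 72+702+12·3·13=1242; k=3: 540+0+12·18·13=3348 → min 888 | A_2..A_5: k=2: 0+1209+2·3·13=1287; k=3: 108+3042+2·18·13=3618; k=4: 576+0+2·13·13=914 → min 914 | A_3..A_6: k=3: 0+2015+3·18·5=2285; k=4: 702+845+3·13·5=1742; k=5: 1209+0+3·13·5=1404 → min 1404.
Length 5: A_1..A_5: k=1: 0+914+12·2·13=1226; k=2: 72+1209+12·3·13=1749; k=3: 540+3042+12·18·13=6390; k=4: 888+0+12·13·13=2916 → min 1226 | A_2..A_6: k=2: 0+1404+2·3·5=1434; k=3: 108+2015+2·18·5=2303; k=4: 576+845+2·13·5=1551; k=5: 914+0+2·13·5=1044 → min 1044.
Length 6: A_1..A_6: k=1: 0+1044+12·2·5=1164; k=2: 72+1404+12·3·5=1656; k=3: 540+2015+12·18·5=3635; k=4: 888+845+12·13·5=2513; k=5: 1226+0+12·13·5=2006 → min 1164.
Optimal order: (A_1 ((((A_2 A_3) A_4) A_5) A_6)) with cost 1164.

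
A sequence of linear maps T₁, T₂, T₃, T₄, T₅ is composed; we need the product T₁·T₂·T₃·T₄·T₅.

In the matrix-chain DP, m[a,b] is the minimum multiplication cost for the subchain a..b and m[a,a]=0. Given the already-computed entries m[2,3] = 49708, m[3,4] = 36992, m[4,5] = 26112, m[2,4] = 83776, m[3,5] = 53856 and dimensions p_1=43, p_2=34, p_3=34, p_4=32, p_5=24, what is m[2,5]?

m[2,5] = min over k∈[2,4] of m[2,k]+m[k+1,5]+p_{1}·p_k·p_{5}.
k=2: 0 + 53856 + 43·34·24 = 88944; k=3: 49708 + 26112 + 43·34·24 = 110908; k=4: 83776 + 0 + 43·32·24 = 116800.
Minimum: 88944 at k=2.

88944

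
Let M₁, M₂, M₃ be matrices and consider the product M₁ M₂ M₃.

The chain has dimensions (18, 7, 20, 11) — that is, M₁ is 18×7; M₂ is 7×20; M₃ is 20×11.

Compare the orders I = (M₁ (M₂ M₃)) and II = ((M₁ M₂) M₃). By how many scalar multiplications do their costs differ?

Order I = (M₁ (M₂ M₃)): (M₂ M₃): 7×20 by 20×11 → 7×11, cost 7·20·11 = 1540; (M₁ (M₂ M₃)): 18×7 by 7×11 → 18×11, cost 18·7·11 = 1386; cumulative 2926. Total 2926.
Order II = ((M₁ M₂) M₃): (M₁ M₂): 18×7 by 7×20 → 18×20, cost 18·7·20 = 2520; ((M₁ M₂) M₃): 18×20 by 20×11 → 18×11, cost 18·20·11 = 3960; cumulative 6480. Total 6480.
Difference: |2926 − 6480| = 3554.

3554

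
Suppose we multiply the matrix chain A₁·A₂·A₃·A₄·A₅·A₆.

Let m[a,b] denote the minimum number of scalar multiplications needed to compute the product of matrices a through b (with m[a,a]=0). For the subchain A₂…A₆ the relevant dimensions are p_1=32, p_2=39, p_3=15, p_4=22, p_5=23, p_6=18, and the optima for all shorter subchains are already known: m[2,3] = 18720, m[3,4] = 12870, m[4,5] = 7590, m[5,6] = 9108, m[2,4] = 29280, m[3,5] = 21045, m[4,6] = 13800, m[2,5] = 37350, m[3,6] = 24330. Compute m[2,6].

41160

m[2,6] = min over k∈[2,5] of m[2,k]+m[k+1,6]+p_{1}·p_k·p_{6}.
k=2: 0 + 24330 + 32·39·18 = 46794; k=3: 18720 + 13800 + 32·15·18 = 41160; k=4: 29280 + 9108 + 32·22·18 = 51060; k=5: 37350 + 0 + 32·23·18 = 50598.
Minimum: 41160 at k=3.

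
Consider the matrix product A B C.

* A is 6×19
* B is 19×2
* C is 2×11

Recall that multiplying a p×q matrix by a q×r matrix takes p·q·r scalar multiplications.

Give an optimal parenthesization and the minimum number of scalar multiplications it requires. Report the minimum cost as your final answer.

(A (B C)): cost 1672.
((A B) C): cost 360.
Optimal: ((A B) C) with cost 360.

360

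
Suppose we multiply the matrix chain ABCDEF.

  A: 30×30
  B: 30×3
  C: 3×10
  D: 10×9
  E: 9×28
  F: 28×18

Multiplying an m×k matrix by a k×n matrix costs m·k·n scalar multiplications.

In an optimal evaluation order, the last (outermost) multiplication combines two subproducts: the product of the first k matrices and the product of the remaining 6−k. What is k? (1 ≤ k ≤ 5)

Adjacent pairs: AB = 30·30·3 = 2700; BC = 30·3·10 = 900; CD = 3·10·9 = 270; DE = 10·9·28 = 2520; EF = 9·28·18 = 4536.
Length 3: A..C: k=1: 0+900+30·30·10=9900; k=2: 2700+0+30·3·10=3600 → min 3600 | B..D: k=2: 0+270+30·3·9=1080; k=3: 900+0+30·10·9=3600 → min 1080 | C..E: k=3: 0+2520+3·10·28=3360; k=4: 270+0+3·9·28=1026 → min 1026 | D..F: k=4: 0+4536+10·9·18=6156; k=5: 2520+0+10·28·18=7560 → min 6156.
Length 4: A..D: k=1: 0+1080+30·30·9=9180; k=2: 2700+270+30·3·9=3780; k=3: 3600+0+30·10·9=6300 → min 3780 | B..E: k=2: 0+1026+30·3·28=3546; k=3: 900+2520+30·10·28=11820; k=4: 1080+0+30·9·28=8640 → min 3546 | C..F: k=3: 0+6156+3·10·18=6696; k=4: 270+4536+3·9·18=5292; k=5: 1026+0+3·28·18=2538 → min 2538.
Length 5: A..E: k=1: 0+3546+30·30·28=28746; k=2: 2700+1026+30·3·28=6246; k=3: 3600+2520+30·10·28=14520; k=4: 3780+0+30·9·28=11340 → min 6246 | B..F: k=2: 0+2538+30·3·18=4158; k=3: 900+6156+30·10·18=12456; k=4: 1080+4536+30·9·18=10476; k=5: 3546+0+30·28·18=18666 → min 4158.
Top-level splits: k=1: (A..A)·(B..F) → 0+4158+30·30·18 = 20358; k=2: (A..B)·(C..F) → 2700+2538+30·3·18 = 6858; k=3: (A..C)·(D..F) → 3600+6156+30·10·18 = 15156; k=4: (A..D)·(E..F) → 3780+4536+30·9·18 = 13176; k=5: (A..E)·(F..F) → 6246+0+30·28·18 = 21366.
Best split is after B, i.e. k = 2.

2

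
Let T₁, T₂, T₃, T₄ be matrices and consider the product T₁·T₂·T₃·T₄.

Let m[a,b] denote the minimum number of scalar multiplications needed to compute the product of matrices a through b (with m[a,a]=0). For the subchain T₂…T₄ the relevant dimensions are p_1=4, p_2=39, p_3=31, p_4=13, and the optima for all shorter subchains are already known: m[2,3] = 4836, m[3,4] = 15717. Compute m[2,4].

m[2,4] = min over k∈[2,3] of m[2,k]+m[k+1,4]+p_{1}·p_k·p_{4}.
k=2: 0 + 15717 + 4·39·13 = 17745; k=3: 4836 + 0 + 4·31·13 = 6448.
Minimum: 6448 at k=3.

6448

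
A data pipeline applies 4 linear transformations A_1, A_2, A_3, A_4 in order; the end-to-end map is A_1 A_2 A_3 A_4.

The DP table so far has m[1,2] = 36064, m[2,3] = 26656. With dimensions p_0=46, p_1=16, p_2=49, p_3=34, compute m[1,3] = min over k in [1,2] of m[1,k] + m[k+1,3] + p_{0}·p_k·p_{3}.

51680

m[1,3] = min over k∈[1,2] of m[1,k]+m[k+1,3]+p_{0}·p_k·p_{3}.
k=1: 0 + 26656 + 46·16·34 = 51680; k=2: 36064 + 0 + 46·49·34 = 112700.
Minimum: 51680 at k=1.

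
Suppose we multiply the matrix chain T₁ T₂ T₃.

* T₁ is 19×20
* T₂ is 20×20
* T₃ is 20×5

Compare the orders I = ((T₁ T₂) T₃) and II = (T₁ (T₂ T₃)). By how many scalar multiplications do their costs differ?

5600

Order I = ((T₁ T₂) T₃): (T₁ T₂): 19×20 by 20×20 → 19×20, cost 19·20·20 = 7600; ((T₁ T₂) T₃): 19×20 by 20×5 → 19×5, cost 19·20·5 = 1900; cumulative 9500. Total 9500.
Order II = (T₁ (T₂ T₃)): (T₂ T₃): 20×20 by 20×5 → 20×5, cost 20·20·5 = 2000; (T₁ (T₂ T₃)): 19×20 by 20×5 → 19×5, cost 19·20·5 = 1900; cumulative 3900. Total 3900.
Difference: |9500 − 3900| = 5600.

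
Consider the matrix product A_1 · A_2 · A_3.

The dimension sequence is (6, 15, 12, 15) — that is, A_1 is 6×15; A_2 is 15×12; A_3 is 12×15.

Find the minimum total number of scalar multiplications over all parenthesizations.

2160

Order (A_1 · (A_2 · A_3)): (A_2 · A_3): 15×12 by 12×15 → 15×15, cost 15·12·15 = 2700; (A_1 · (A_2 · A_3)): 6×15 by 15×15 → 6×15, cost 6·15·15 = 1350; cumulative 4050. Total 4050.
Order ((A_1 · A_2) · A_3): (A_1 · A_2): 6×15 by 15×12 → 6×12, cost 6·15·12 = 1080; ((A_1 · A_2) · A_3): 6×12 by 12×15 → 6×15, cost 6·12·15 = 1080; cumulative 2160. Total 2160.
Minimum: 2160.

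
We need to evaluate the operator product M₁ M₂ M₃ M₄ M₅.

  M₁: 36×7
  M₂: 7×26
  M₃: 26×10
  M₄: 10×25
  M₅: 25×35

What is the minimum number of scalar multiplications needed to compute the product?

Adjacent pairs: M₁M₂ = 36·7·26 = 6552; M₂M₃ = 7·26·10 = 1820; M₃M₄ = 26·10·25 = 6500; M₄M₅ = 10·25·35 = 8750.
Length 3: M₁..M₃: k=1: 0+1820+36·7·10=4340; k=2: 6552+0+36·26·10=15912 → min 4340 | M₂..M₄: k=2: 0+6500+7·26·25=11050; k=3: 1820+0+7·10·25=3570 → min 3570 | M₃..M₅: k=3: 0+8750+26·10·35=17850; k=4: 6500+0+26·25·35=29250 → min 17850.
Length 4: M₁..M₄: k=1: 0+3570+36·7·25=9870; k=2: 6552+6500+36·26·25=36452; k=3: 4340+0+36·10·25=13340 → min 9870 | M₂..M₅: k=2: 0+17850+7·26·35=24220; k=3: 1820+8750+7·10·35=13020; k=4: 3570+0+7·25·35=9695 → min 9695.
Length 5: M₁..M₅: k=1: 0+9695+36·7·35=18515; k=2: 6552+17850+36·26·35=57162; k=3: 4340+8750+36·10·35=25690; k=4: 9870+0+36·25·35=41370 → min 18515.
Optimal order: (M₁ (((M₂ M₃) M₄) M₅)) with cost 18515.

18515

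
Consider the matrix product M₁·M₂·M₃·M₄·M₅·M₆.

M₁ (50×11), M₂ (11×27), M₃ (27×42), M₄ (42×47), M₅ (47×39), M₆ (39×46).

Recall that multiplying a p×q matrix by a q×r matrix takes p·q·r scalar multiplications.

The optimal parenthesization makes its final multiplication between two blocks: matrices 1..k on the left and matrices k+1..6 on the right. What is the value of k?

Adjacent pairs: M₁M₂ = 50·11·27 = 14850; M₂M₃ = 11·27·42 = 12474; M₃M₄ = 27·42·47 = 53298; M₄M₅ = 42·47·39 = 76986; M₅M₆ = 47·39·46 = 84318.
Length 3: M₁..M₃: k=1: 0+12474+50·11·42=35574; k=2: 14850+0+50·27·42=71550 → min 35574 | M₂..M₄: k=2: 0+53298+11·27·47=67257; k=3: 12474+0+11·42·47=34188 → min 34188 | M₃..M₅: k=3: 0+76986+27·42·39=121212; k=4: 53298+0+27·47·39=102789 → min 102789 | M₄..M₆: k=4: 0+84318+42·47·46=175122; k=5: 76986+0+42·39·46=152334 → min 152334.
Length 4: M₁..M₄: k=1: 0+34188+50·11·47=60038; k=2: 14850+53298+50·27·47=131598; k=3: 35574+0+50·42·47=134274 → min 60038 | M₂..M₅: k=2: 0+102789+11·27·39=114372; k=3: 12474+76986+11·42·39=107478; k=4: 34188+0+11·47·39=54351 → min 54351 | M₃..M₆: k=3: 0+152334+27·42·46=204498; k=4: 53298+84318+27·47·46=195990; k=5: 102789+0+27·39·46=151227 → min 151227.
Length 5: M₁..M₅: k=1: 0+54351+50·11·39=75801; k=2: 14850+102789+50·27·39=170289; k=3: 35574+76986+50·42·39=194460; k=4: 60038+0+50·47·39=151688 → min 75801 | M₂..M₆: k=2: 0+151227+11·27·46=164889; k=3: 12474+152334+11·42·46=186060; k=4: 34188+84318+11·47·46=142288; k=5: 54351+0+11·39·46=74085 → min 74085.
Top-level splits: k=1: (M₁..M₁)·(M₂..M₆) → 0+74085+50·11·46 = 99385; k=2: (M₁..M₂)·(M₃..M₆) → 14850+151227+50·27·46 = 228177; k=3: (M₁..M₃)·(M₄..M₆) → 35574+152334+50·42·46 = 284508; k=4: (M₁..M₄)·(M₅..M₆) → 60038+84318+50·47·46 = 252456; k=5: (M₁..M₅)·(M₆..M₆) → 75801+0+50·39·46 = 165501.
Best split is after M₁, i.e. k = 1.

1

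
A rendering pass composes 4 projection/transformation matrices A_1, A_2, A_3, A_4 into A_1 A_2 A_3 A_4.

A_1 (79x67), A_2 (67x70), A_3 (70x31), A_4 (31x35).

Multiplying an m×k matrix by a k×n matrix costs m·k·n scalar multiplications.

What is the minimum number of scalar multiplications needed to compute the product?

Adjacent pairs: A_1A_2 = 79·67·70 = 370510; A_2A_3 = 67·70·31 = 145390; A_3A_4 = 70·31·35 = 75950.
Length 3: A_1..A_3: k=1: 0+145390+79·67·31=309473; k=2: 370510+0+79·70·31=541940 → min 309473 | A_2..A_4: k=2: 0+75950+67·70·35=240100; k=3: 145390+0+67·31·35=218085 → min 218085.
Length 4: A_1..A_4: k=1: 0+218085+79·67·35=403340; k=2: 370510+75950+79·70·35=640010; k=3: 309473+0+79·31·35=395188 → min 395188.
Optimal order: ((A_1 (A_2 A_3)) A_4) with cost 395188.

395188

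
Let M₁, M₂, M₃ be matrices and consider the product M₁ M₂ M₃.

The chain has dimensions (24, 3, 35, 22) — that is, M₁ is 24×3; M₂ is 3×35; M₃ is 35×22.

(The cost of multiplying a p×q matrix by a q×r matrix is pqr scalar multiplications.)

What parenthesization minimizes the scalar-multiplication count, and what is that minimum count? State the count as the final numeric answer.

3894

(M₁ (M₂ M₃)): cost 3894.
((M₁ M₂) M₃): cost 21000.
Optimal: (M₁ (M₂ M₃)) with cost 3894.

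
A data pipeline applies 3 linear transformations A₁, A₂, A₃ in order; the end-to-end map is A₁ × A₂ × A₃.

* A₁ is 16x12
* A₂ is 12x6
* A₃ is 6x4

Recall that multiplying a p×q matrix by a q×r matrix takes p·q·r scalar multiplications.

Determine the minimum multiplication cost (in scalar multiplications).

Order (A₁ × (A₂ × A₃)): (A₂ × A₃): 12×6 by 6×4 → 12×4, cost 12·6·4 = 288; (A₁ × (A₂ × A₃)): 16×12 by 12×4 → 16×4, cost 16·12·4 = 768; cumulative 1056. Total 1056.
Order ((A₁ × A₂) × A₃): (A₁ × A₂): 16×12 by 12×6 → 16×6, cost 16·12·6 = 1152; ((A₁ × A₂) × A₃): 16×6 by 6×4 → 16×4, cost 16·6·4 = 384; cumulative 1536. Total 1536.
Minimum: 1056.

1056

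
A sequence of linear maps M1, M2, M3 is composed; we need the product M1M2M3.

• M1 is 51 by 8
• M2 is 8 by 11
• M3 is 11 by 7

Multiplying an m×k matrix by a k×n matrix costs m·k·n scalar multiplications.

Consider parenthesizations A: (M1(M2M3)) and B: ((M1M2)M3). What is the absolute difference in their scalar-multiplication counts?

Order A = (M1(M2M3)): (M2M3): 8×11 by 11×7 → 8×7, cost 8·11·7 = 616; (M1(M2M3)): 51×8 by 8×7 → 51×7, cost 51·8·7 = 2856; cumulative 3472. Total 3472.
Order B = ((M1M2)M3): (M1M2): 51×8 by 8×11 → 51×11, cost 51·8·11 = 4488; ((M1M2)M3): 51×11 by 11×7 → 51×7, cost 51·11·7 = 3927; cumulative 8415. Total 8415.
Difference: |3472 − 8415| = 4943.

4943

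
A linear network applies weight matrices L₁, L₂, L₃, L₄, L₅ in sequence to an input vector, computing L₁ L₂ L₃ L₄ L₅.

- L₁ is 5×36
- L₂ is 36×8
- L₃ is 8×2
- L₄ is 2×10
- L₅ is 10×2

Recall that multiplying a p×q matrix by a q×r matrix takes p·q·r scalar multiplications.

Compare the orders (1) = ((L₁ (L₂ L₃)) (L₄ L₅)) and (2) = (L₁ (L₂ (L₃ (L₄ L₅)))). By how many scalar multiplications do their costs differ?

Order (1) = ((L₁ (L₂ L₃)) (L₄ L₅)): (L₂ L₃): 36×8 by 8×2 → 36×2, cost 36·8·2 = 576; (L₁ (L₂ L₃)): 5×36 by 36×2 → 5×2, cost 5·36·2 = 360; cumulative 936; (L₄ L₅): 2×10 by 10×2 → 2×2, cost 2·10·2 = 40; ((L₁ (L₂ L₃)) (L₄ L₅)): 5×2 by 2×2 → 5×2, cost 5·2·2 = 20; cumulative 996. Total 996.
Order (2) = (L₁ (L₂ (L₃ (L₄ L₅)))): (L₄ L₅): 2×10 by 10×2 → 2×2, cost 2·10·2 = 40; (L₃ (L₄ L₅)): 8×2 by 2×2 → 8×2, cost 8·2·2 = 32; cumulative 72; (L₂ (L₃ (L₄ L₅))): 36×8 by 8×2 → 36×2, cost 36·8·2 = 576; cumulative 648; (L₁ (L₂ (L₃ (L₄ L₅)))): 5×36 by 36×2 → 5×2, cost 5·36·2 = 360; cumulative 1008. Total 1008.
Difference: |996 − 1008| = 12.

12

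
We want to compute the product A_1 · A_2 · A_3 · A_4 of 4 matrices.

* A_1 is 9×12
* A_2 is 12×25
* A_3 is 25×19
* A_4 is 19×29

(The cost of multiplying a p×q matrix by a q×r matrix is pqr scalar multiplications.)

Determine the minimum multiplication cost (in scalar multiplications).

11934

Adjacent pairs: A_1A_2 = 9·12·25 = 2700; A_2A_3 = 12·25·19 = 5700; A_3A_4 = 25·19·29 = 13775.
Length 3: A_1..A_3: k=1: 0+5700+9·12·19=7752; k=2: 2700+0+9·25·19=6975 → min 6975 | A_2..A_4: k=2: 0+13775+12·25·29=22475; k=3: 5700+0+12·19·29=12312 → min 12312.
Length 4: A_1..A_4: k=1: 0+12312+9·12·29=15444; k=2: 2700+13775+9·25·29=23000; k=3: 6975+0+9·19·29=11934 → min 11934.
Optimal order: (((A_1 · A_2) · A_3) · A_4) with cost 11934.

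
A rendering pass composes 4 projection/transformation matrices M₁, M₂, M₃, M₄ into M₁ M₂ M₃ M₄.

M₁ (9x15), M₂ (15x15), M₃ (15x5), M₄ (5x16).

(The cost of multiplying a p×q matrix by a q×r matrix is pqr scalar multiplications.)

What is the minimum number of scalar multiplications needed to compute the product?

Adjacent pairs: M₁M₂ = 9·15·15 = 2025; M₂M₃ = 15·15·5 = 1125; M₃M₄ = 15·5·16 = 1200.
Length 3: M₁..M₃: k=1: 0+1125+9·15·5=1800; k=2: 2025+0+9·15·5=2700 → min 1800 | M₂..M₄: k=2: 0+1200+15·15·16=4800; k=3: 1125+0+15·5·16=2325 → min 2325.
Length 4: M₁..M₄: k=1: 0+2325+9·15·16=4485; k=2: 2025+1200+9·15·16=5385; k=3: 1800+0+9·5·16=2520 → min 2520.
Optimal order: ((M₁ (M₂ M₃)) M₄) with cost 2520.

2520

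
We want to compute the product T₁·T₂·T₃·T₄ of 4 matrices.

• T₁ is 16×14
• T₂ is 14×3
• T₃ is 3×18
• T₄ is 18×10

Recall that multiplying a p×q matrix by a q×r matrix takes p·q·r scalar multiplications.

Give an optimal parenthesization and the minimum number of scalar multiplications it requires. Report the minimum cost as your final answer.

Adjacent pairs: T₁T₂ = 16·14·3 = 672; T₂T₃ = 14·3·18 = 756; T₃T₄ = 3·18·10 = 540.
Length 3: T₁..T₃: k=1: 0+756+16·14·18=4788; k=2: 672+0+16·3·18=1536 → min 1536 | T₂..T₄: k=2: 0+540+14·3·10=960; k=3: 756+0+14·18·10=3276 → min 960.
Length 4: T₁..T₄: k=1: 0+960+16·14·10=3200; k=2: 672+540+16·3·10=1692; k=3: 1536+0+16·18·10=4416 → min 1692.
Optimal parenthesization: ((T₁·T₂)·(T₃·T₄)) with cost 1692.

1692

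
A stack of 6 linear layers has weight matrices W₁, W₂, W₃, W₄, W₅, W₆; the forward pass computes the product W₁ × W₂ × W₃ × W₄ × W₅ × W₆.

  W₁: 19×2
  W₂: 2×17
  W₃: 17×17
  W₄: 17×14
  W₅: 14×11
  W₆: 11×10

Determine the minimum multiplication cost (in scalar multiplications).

1962

Adjacent pairs: W₁W₂ = 19·2·17 = 646; W₂W₃ = 2·17·17 = 578; W₃W₄ = 17·17·14 = 4046; W₄W₅ = 17·14·11 = 2618; W₅W₆ = 14·11·10 = 1540.
Length 3: W₁..W₃: k=1: 0+578+19·2·17=1224; k=2: 646+0+19·17·17=6137 → min 1224 | W₂..W₄: k=2: 0+4046+2·17·14=4522; k=3: 578+0+2·17·14=1054 → min 1054 | W₃..W₅: k=3: 0+2618+17·17·11=5797; k=4: 4046+0+17·14·11=6664 → min 5797 | W₄..W₆: k=4: 0+1540+17·14·10=3920; k=5: 2618+0+17·11·10=4488 → min 3920.
Length 4: W₁..W₄: k=1: 0+1054+19·2·14=1586; k=2: 646+4046+19·17·14=9214; k=3: 1224+0+19·17·14=5746 → min 1586 | W₂..W₅: k=2: 0+5797+2·17·11=6171; k=3: 578+2618+2·17·11=3570; k=4: 1054+0+2·14·11=1362 → min 1362 | W₃..W₆: k=3: 0+3920+17·17·10=6810; k=4: 4046+1540+17·14·10=7966; k=5: 5797+0+17·11·10=7667 → min 6810.
Length 5: W₁..W₅: k=1: 0+1362+19·2·11=1780; k=2: 646+5797+19·17·11=9996; k=3: 1224+2618+19·17·11=7395; k=4: 1586+0+19·14·11=4512 → min 1780 | W₂..W₆: k=2: 0+6810+2·17·10=7150; k=3: 578+3920+2·17·10=4838; k=4: 1054+1540+2·14·10=2874; k=5: 1362+0+2·11·10=1582 → min 1582.
Length 6: W₁..W₆: k=1: 0+1582+19·2·10=1962; k=2: 646+6810+19·17·10=10686; k=3: 1224+3920+19·17·10=8374; k=4: 1586+1540+19·14·10=5786; k=5: 1780+0+19·11·10=3870 → min 1962.
Optimal order: (W₁ × ((((W₂ × W₃) × W₄) × W₅) × W₆)) with cost 1962.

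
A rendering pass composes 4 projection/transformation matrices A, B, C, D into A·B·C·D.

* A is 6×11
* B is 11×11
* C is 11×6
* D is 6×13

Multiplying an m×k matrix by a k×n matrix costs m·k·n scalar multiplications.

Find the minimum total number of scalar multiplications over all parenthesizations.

Adjacent pairs: AB = 6·11·11 = 726; BC = 11·11·6 = 726; CD = 11·6·13 = 858.
Length 3: A..C: k=1: 0+726+6·11·6=1122; k=2: 726+0+6·11·6=1122 → min 1122 | B..D: k=2: 0+858+11·11·13=2431; k=3: 726+0+11·6·13=1584 → min 1584.
Length 4: A..D: k=1: 0+1584+6·11·13=2442; k=2: 726+858+6·11·13=2442; k=3: 1122+0+6·6·13=1590 → min 1590.
Optimal order: ((A·(B·C))·D) with cost 1590.

1590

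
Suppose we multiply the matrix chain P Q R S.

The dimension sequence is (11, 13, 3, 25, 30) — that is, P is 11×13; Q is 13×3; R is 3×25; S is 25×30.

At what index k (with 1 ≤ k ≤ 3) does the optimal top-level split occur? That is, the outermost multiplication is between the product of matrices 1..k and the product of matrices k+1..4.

Adjacent pairs: PQ = 11·13·3 = 429; QR = 13·3·25 = 975; RS = 3·25·30 = 2250.
Length 3: P..R: k=1: 0+975+11·13·25=4550; k=2: 429+0+11·3·25=1254 → min 1254 | Q..S: k=2: 0+2250+13·3·30=3420; k=3: 975+0+13·25·30=10725 → min 3420.
Top-level splits: k=1: (P..P)·(Q..S) → 0+3420+11·13·30 = 7710; k=2: (P..Q)·(R..S) → 429+2250+11·3·30 = 3669; k=3: (P..R)·(S..S) → 1254+0+11·25·30 = 9504.
Best split is after Q, i.e. k = 2.

2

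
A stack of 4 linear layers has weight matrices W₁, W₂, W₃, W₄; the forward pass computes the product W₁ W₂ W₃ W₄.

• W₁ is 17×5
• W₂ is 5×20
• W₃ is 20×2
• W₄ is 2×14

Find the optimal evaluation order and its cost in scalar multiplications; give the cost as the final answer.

846

Adjacent pairs: W₁W₂ = 17·5·20 = 1700; W₂W₃ = 5·20·2 = 200; W₃W₄ = 20·2·14 = 560.
Length 3: W₁..W₃: k=1: 0+200+17·5·2=370; k=2: 1700+0+17·20·2=2380 → min 370 | W₂..W₄: k=2: 0+560+5·20·14=1960; k=3: 200+0+5·2·14=340 → min 340.
Length 4: W₁..W₄: k=1: 0+340+17·5·14=1530; k=2: 1700+560+17·20·14=7020; k=3: 370+0+17·2·14=846 → min 846.
Optimal parenthesization: ((W₁ (W₂ W₃)) W₄) with cost 846.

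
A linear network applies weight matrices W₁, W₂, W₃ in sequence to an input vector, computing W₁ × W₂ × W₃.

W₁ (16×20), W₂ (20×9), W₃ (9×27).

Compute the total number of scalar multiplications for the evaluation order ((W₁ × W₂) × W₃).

(W₁ × W₂): 16×20 by 20×9 → 16×9, cost 16·20·9 = 2880
((W₁ × W₂) × W₃): 16×9 by 9×27 → 16×27, cost 16·9·27 = 3888; cumulative 6768
Total: 6768 scalar multiplications.

6768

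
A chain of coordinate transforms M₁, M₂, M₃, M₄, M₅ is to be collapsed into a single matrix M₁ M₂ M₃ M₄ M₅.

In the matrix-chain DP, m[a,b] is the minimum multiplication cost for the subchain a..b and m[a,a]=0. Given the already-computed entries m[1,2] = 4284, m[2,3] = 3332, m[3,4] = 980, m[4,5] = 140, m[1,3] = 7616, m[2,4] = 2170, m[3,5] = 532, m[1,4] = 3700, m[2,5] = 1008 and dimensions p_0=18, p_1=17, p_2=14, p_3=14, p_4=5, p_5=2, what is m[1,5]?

m[1,5] = min over k∈[1,4] of m[1,k]+m[k+1,5]+p_{0}·p_k·p_{5}.
k=1: 0 + 1008 + 18·17·2 = 1620; k=2: 4284 + 532 + 18·14·2 = 5320; k=3: 7616 + 140 + 18·14·2 = 8260; k=4: 3700 + 0 + 18·5·2 = 3880.
Minimum: 1620 at k=1.

1620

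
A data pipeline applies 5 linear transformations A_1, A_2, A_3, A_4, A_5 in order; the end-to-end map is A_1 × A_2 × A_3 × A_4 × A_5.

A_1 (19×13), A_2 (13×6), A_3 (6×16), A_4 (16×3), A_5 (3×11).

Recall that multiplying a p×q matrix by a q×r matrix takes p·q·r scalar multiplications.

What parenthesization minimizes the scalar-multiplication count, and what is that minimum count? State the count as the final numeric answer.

Adjacent pairs: A_1A_2 = 19·13·6 = 1482; A_2A_3 = 13·6·16 = 1248; A_3A_4 = 6·16·3 = 288; A_4A_5 = 16·3·11 = 528.
Length 3: A_1..A_3: k=1: 0+1248+19·13·16=5200; k=2: 1482+0+19·6·16=3306 → min 3306 | A_2..A_4: k=2: 0+288+13·6·3=522; k=3: 1248+0+13·16·3=1872 → min 522 | A_3..A_5: k=3: 0+528+6·16·11=1584; k=4: 288+0+6·3·11=486 → min 486.
Length 4: A_1..A_4: k=1: 0+522+19·13·3=1263; k=2: 1482+288+19·6·3=2112; k=3: 3306+0+19·16·3=4218 → min 1263 | A_2..A_5: k=2: 0+486+13·6·11=1344; k=3: 1248+528+13·16·11=4064; k=4: 522+0+13·3·11=951 → min 951.
Length 5: A_1..A_5: k=1: 0+951+19·13·11=3668; k=2: 1482+486+19·6·11=3222; k=3: 3306+528+19·16·11=7178; k=4: 1263+0+19·3·11=1890 → min 1890.
Optimal parenthesization: ((A_1 × (A_2 × (A_3 × A_4))) × A_5) with cost 1890.

1890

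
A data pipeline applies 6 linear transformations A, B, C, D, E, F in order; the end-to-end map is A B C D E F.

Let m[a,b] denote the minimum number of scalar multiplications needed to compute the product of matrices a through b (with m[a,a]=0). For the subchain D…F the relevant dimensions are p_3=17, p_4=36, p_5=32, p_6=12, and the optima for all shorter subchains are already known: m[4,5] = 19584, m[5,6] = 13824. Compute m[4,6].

m[4,6] = min over k∈[4,5] of m[4,k]+m[k+1,6]+p_{3}·p_k·p_{6}.
k=4: 0 + 13824 + 17·36·12 = 21168; k=5: 19584 + 0 + 17·32·12 = 26112.
Minimum: 21168 at k=4.

21168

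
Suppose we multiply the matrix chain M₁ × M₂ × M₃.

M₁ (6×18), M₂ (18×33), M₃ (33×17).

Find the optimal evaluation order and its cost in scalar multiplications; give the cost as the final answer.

(M₁ × (M₂ × M₃)): cost 11934.
((M₁ × M₂) × M₃): cost 6930.
Optimal: ((M₁ × M₂) × M₃) with cost 6930.

6930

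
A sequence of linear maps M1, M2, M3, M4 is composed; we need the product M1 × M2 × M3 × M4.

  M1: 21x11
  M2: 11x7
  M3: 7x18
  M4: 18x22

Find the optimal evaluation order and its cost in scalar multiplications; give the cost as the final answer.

Adjacent pairs: M1M2 = 21·11·7 = 1617; M2M3 = 11·7·18 = 1386; M3M4 = 7·18·22 = 2772.
Length 3: M1..M3: k=1: 0+1386+21·11·18=5544; k=2: 1617+0+21·7·18=4263 → min 4263 | M2..M4: k=2: 0+2772+11·7·22=4466; k=3: 1386+0+11·18·22=5742 → min 4466.
Length 4: M1..M4: k=1: 0+4466+21·11·22=9548; k=2: 1617+2772+21·7·22=7623; k=3: 4263+0+21·18·22=12579 → min 7623.
Optimal parenthesization: ((M1 × M2) × (M3 × M4)) with cost 7623.

7623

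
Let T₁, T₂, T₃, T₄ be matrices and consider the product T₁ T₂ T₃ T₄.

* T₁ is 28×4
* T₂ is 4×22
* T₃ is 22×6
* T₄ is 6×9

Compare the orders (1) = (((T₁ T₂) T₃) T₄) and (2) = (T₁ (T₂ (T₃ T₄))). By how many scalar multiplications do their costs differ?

Order (1) = (((T₁ T₂) T₃) T₄): (T₁ T₂): 28×4 by 4×22 → 28×22, cost 28·4·22 = 2464; ((T₁ T₂) T₃): 28×22 by 22×6 → 28×6, cost 28·22·6 = 3696; cumulative 6160; (((T₁ T₂) T₃) T₄): 28×6 by 6×9 → 28×9, cost 28·6·9 = 1512; cumulative 7672. Total 7672.
Order (2) = (T₁ (T₂ (T₃ T₄))): (T₃ T₄): 22×6 by 6×9 → 22×9, cost 22·6·9 = 1188; (T₂ (T₃ T₄)): 4×22 by 22×9 → 4×9, cost 4·22·9 = 792; cumulative 1980; (T₁ (T₂ (T₃ T₄))): 28×4 by 4×9 → 28×9, cost 28·4·9 = 1008; cumulative 2988. Total 2988.
Difference: |7672 − 2988| = 4684.

4684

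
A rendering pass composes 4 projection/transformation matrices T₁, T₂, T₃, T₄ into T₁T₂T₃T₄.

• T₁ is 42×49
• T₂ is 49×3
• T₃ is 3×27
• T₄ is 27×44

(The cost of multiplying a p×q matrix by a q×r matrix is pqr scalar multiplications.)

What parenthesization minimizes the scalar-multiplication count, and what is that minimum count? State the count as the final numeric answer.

Adjacent pairs: T₁T₂ = 42·49·3 = 6174; T₂T₃ = 49·3·27 = 3969; T₃T₄ = 3·27·44 = 3564.
Length 3: T₁..T₃: k=1: 0+3969+42·49·27=59535; k=2: 6174+0+42·3·27=9576 → min 9576 | T₂..T₄: k=2: 0+3564+49·3·44=10032; k=3: 3969+0+49·27·44=62181 → min 10032.
Length 4: T₁..T₄: k=1: 0+10032+42·49·44=100584; k=2: 6174+3564+42·3·44=15282; k=3: 9576+0+42·27·44=59472 → min 15282.
Optimal parenthesization: ((T₁T₂)(T₃T₄)) with cost 15282.

15282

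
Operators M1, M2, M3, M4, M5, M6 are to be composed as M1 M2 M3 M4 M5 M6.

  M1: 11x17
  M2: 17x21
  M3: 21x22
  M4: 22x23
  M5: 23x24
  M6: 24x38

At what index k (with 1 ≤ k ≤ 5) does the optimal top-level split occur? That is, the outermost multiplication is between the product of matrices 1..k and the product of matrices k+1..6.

Adjacent pairs: M1M2 = 11·17·21 = 3927; M2M3 = 17·21·22 = 7854; M3M4 = 21·22·23 = 10626; M4M5 = 22·23·24 = 12144; M5M6 = 23·24·38 = 20976.
Length 3: M1..M3: k=1: 0+7854+11·17·22=11968; k=2: 3927+0+11·21·22=9009 → min 9009 | M2..M4: k=2: 0+10626+17·21·23=18837; k=3: 7854+0+17·22·23=16456 → min 16456 | M3..M5: k=3: 0+12144+21·22·24=23232; k=4: 10626+0+21·23·24=22218 → min 22218 | M4..M6: k=4: 0+20976+22·23·38=40204; k=5: 12144+0+22·24·38=32208 → min 32208.
Length 4: M1..M4: k=1: 0+16456+11·17·23=20757; k=2: 3927+10626+11·21·23=19866; k=3: 9009+0+11·22·23=14575 → min 14575 | M2..M5: k=2: 0+22218+17·21·24=30786; k=3: 7854+12144+17·22·24=28974; k=4: 16456+0+17·23·24=25840 → min 25840 | M3..M6: k=3: 0+32208+21·22·38=49764; k=4: 10626+20976+21·23·38=49956; k=5: 22218+0+21·24·38=41370 → min 41370.
Length 5: M1..M5: k=1: 0+25840+11·17·24=30328; k=2: 3927+22218+11·21·24=31689; k=3: 9009+12144+11·22·24=26961; k=4: 14575+0+11·23·24=20647 → min 20647 | M2..M6: k=2: 0+41370+17·21·38=54936; k=3: 7854+32208+17·22·38=54274; k=4: 16456+20976+17·23·38=52290; k=5: 25840+0+17·24·38=41344 → min 41344.
Top-level splits: k=1: (M1..M1)·(M2..M6) → 0+41344+11·17·38 = 48450; k=2: (M1..M2)·(M3..M6) → 3927+41370+11·21·38 = 54075; k=3: (M1..M3)·(M4..M6) → 9009+32208+11·22·38 = 50413; k=4: (M1..M4)·(M5..M6) → 14575+20976+11·23·38 = 45165; k=5: (M1..M5)·(M6..M6) → 20647+0+11·24·38 = 30679.
Best split is after M5, i.e. k = 5.

5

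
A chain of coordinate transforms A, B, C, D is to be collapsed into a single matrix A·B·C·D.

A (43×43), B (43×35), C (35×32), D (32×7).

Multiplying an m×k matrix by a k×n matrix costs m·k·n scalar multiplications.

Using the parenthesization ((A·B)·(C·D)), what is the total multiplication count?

83090

(A·B): 43×43 by 43×35 → 43×35, cost 43·43·35 = 64715
(C·D): 35×32 by 32×7 → 35×7, cost 35·32·7 = 7840
((A·B)·(C·D)): 43×35 by 35×7 → 43×7, cost 43·35·7 = 10535; cumulative 83090
Total: 83090 scalar multiplications.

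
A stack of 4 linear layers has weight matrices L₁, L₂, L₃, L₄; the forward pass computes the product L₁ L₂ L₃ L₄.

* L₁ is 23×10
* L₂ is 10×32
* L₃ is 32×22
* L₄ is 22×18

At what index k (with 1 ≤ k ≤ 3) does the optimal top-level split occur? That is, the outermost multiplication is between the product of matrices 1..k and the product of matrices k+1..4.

1

Adjacent pairs: L₁L₂ = 23·10·32 = 7360; L₂L₃ = 10·32·22 = 7040; L₃L₄ = 32·22·18 = 12672.
Length 3: L₁..L₃: k=1: 0+7040+23·10·22=12100; k=2: 7360+0+23·32·22=23552 → min 12100 | L₂..L₄: k=2: 0+12672+10·32·18=18432; k=3: 7040+0+10·22·18=11000 → min 11000.
Top-level splits: k=1: (L₁..L₁)·(L₂..L₄) → 0+11000+23·10·18 = 15140; k=2: (L₁..L₂)·(L₃..L₄) → 7360+12672+23·32·18 = 33280; k=3: (L₁..L₃)·(L₄..L₄) → 12100+0+23·22·18 = 21208.
Best split is after L₁, i.e. k = 1.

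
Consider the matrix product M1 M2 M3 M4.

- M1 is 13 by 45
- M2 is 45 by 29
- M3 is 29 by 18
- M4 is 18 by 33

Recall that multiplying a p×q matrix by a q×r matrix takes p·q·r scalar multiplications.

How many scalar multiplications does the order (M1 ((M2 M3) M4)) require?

69525

(M2 M3): 45×29 by 29×18 → 45×18, cost 45·29·18 = 23490
((M2 M3) M4): 45×18 by 18×33 → 45×33, cost 45·18·33 = 26730; cumulative 50220
(M1 ((M2 M3) M4)): 13×45 by 45×33 → 13×33, cost 13·45·33 = 19305; cumulative 69525
Total: 69525 scalar multiplications.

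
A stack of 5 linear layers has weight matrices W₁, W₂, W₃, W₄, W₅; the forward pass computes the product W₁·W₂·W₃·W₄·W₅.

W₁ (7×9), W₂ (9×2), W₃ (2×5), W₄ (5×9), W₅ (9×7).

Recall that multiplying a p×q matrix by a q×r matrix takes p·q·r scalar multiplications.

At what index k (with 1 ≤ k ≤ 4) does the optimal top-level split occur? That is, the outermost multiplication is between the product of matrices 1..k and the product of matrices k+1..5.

Adjacent pairs: W₁W₂ = 7·9·2 = 126; W₂W₃ = 9·2·5 = 90; W₃W₄ = 2·5·9 = 90; W₄W₅ = 5·9·7 = 315.
Length 3: W₁..W₃: k=1: 0+90+7·9·5=405; k=2: 126+0+7·2·5=196 → min 196 | W₂..W₄: k=2: 0+90+9·2·9=252; k=3: 90+0+9·5·9=495 → min 252 | W₃..W₅: k=3: 0+315+2·5·7=385; k=4: 90+0+2·9·7=216 → min 216.
Length 4: W₁..W₄: k=1: 0+252+7·9·9=819; k=2: 126+90+7·2·9=342; k=3: 196+0+7·5·9=511 → min 342 | W₂..W₅: k=2: 0+216+9·2·7=342; k=3: 90+315+9·5·7=720; k=4: 252+0+9·9·7=819 → min 342.
Top-level splits: k=1: (W₁..W₁)·(W₂..W₅) → 0+342+7·9·7 = 783; k=2: (W₁..W₂)·(W₃..W₅) → 126+216+7·2·7 = 440; k=3: (W₁..W₃)·(W₄..W₅) → 196+315+7·5·7 = 756; k=4: (W₁..W₄)·(W₅..W₅) → 342+0+7·9·7 = 783.
Best split is after W₂, i.e. k = 2.

2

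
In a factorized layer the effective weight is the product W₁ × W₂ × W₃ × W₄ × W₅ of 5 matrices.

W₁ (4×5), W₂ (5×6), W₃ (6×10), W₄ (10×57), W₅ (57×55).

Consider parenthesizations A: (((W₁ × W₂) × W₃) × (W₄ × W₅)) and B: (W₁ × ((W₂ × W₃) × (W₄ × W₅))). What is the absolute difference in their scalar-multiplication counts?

Order A = (((W₁ × W₂) × W₃) × (W₄ × W₅)): (W₁ × W₂): 4×5 by 5×6 → 4×6, cost 4·5·6 = 120; ((W₁ × W₂) × W₃): 4×6 by 6×10 → 4×10, cost 4·6·10 = 240; cumulative 360; (W₄ × W₅): 10×57 by 57×55 → 10×55, cost 10·57·55 = 31350; (((W₁ × W₂) × W₃) × (W₄ × W₅)): 4×10 by 10×55 → 4×55, cost 4·10·55 = 2200; cumulative 33910. Total 33910.
Order B = (W₁ × ((W₂ × W₃) × (W₄ × W₅))): (W₂ × W₃): 5×6 by 6×10 → 5×10, cost 5·6·10 = 300; (W₄ × W₅): 10×57 by 57×55 → 10×55, cost 10·57·55 = 31350; ((W₂ × W₃) × (W₄ × W₅)): 5×10 by 10×55 → 5×55, cost 5·10·55 = 2750; cumulative 34400; (W₁ × ((W₂ × W₃) × (W₄ × W₅))): 4×5 by 5×55 → 4×55, cost 4·5·55 = 1100; cumulative 35500. Total 35500.
Difference: |33910 − 35500| = 1590.

1590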